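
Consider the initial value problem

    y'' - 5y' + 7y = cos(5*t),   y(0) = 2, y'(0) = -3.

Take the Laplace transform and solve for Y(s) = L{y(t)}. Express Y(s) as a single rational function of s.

Y(s) = (2*s^3 - 13*s^2 + 51*s - 325)/(s^4 - 5*s^3 + 32*s^2 - 125*s + 175)

Laplace-transform each side.
The derivative rules (L{y''} = s^2 Y - s·y(0) - y'(0) and L{y'} = sY - y(0), with y(0) = 2, y'(0) = -3) turn the left side into (s^2 - 5*s + 7)Y - (2*s - 13).
The right side is L{cos(5*t)} = s/(s^2 + 25).
So (s^2 - 5*s + 7)Y = s/(s^2 + 25) + (2*s - 13).
Isolate Y and clear denominators.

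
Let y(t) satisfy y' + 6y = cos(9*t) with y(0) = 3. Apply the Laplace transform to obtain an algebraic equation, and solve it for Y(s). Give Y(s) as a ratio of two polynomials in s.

Take the Laplace transform of both sides.
With L{y'} = sY - y(0) = sY - 3: the LHS transforms to (s + 6)Y - (3).
The right side is L{cos(9*t)} = s/(s^2 + 81).
So (s + 6)Y = s/(s^2 + 81) + (3).
Solve for Y(s) and write it as one ratio of polynomials.

Y(s) = (3*s^2 + s + 243)/(s^3 + 6*s^2 + 81*s + 486)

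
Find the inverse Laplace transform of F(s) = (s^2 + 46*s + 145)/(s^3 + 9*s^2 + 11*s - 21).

Factor the denominator: s^3 + 9*s^2 + 11*s - 21 = (s - 1)*(s + 3)*(s + 7).
Partial fraction decomposition gives [-1/(s + 3)] + [-4/(s + 7)] + [6/(s - 1)].
Invert each term: -1/(s + 3) ↔ -e^(-3t); -4/(s + 7) ↔ -4e^(-7t); 6/(s - 1) ↔ 6e^(t).

6*exp(t) - exp(-3*t) - 4*exp(-7*t)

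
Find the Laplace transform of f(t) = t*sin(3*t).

6*s/(s^2 + 9)^2

L{sin(3t)} = 3/(s^2 + 9).
Then apply L{t·g(t)} = -d/ds[G(s)] with G(s) = 3/(s^2 + 9):
differentiating 1 time and applying the sign gives 6*s/(s^2 + 9)^2.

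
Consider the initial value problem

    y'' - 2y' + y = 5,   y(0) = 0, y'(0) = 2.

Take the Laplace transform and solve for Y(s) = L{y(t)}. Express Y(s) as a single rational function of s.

Y(s) = (2*s + 5)/(s^3 - 2*s^2 + s)

Laplace-transform each side.
The derivative rules (L{y''} = s^2 Y - s·y(0) - y'(0) and L{y'} = sY - y(0), with y(0) = 0, y'(0) = 2) turn the left side into (s^2 - 2*s + 1)Y - (2).
The right side is L{5} = 5/s.
So (s^2 - 2*s + 1)Y = 5/s + (2).
Divide through and combine into a single rational function.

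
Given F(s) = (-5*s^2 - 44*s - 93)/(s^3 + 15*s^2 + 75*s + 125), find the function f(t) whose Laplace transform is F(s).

f(t) = t^2*exp(-5*t) + 6*t*exp(-5*t) - 5*exp(-5*t)

Factor the denominator: s^3 + 15*s^2 + 75*s + 125 = (s + 5)^3.
Partial fraction decomposition gives [-5/(s + 5)] + [6/(s + 5)^2] + [2/(s + 5)^3].
Invert each term: -5/(s + 5) ↔ -5e^(-5t); 6/(s + 5)^2 ↔ 6t·e^(-5t); 2/(s + 5)^3 ↔ (1)t^2·e^(-5t).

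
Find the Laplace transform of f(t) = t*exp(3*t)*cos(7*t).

(s - 10)*(s + 4)/(s^2 - 6*s + 58)^2

L{cos(7t)} = s/(s^2 + 49).
Multiplying by e^(3t) shifts s → s - 3, so L{exp(3*t)*cos(7*t)} = (s - 3)/((s - 3)^2 + 49).
Then apply L{t·g(t)} = -d/ds[H(s)] with H(s) = (s - 3)/((s - 3)^2 + 49):
differentiating 1 time and applying the sign gives (s - 10)*(s + 4)/(s^2 - 6*s + 58)^2.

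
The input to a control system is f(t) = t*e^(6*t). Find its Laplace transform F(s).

F(s) = (s - 6)^(-2)

L{e^(6t)} = 1/(s - 6).
Then apply L{t·g(t)} = -d/ds[G(s)] with G(s) = 1/(s - 6):
differentiating 1 time and applying the sign gives (s - 6)^(-2).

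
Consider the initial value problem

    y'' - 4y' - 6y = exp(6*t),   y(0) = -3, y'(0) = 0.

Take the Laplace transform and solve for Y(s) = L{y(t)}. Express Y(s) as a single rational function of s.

Y(s) = (-3*s^2 + 30*s - 71)/(s^3 - 10*s^2 + 18*s + 36)

Take the Laplace transform of both sides.
Using L{y''} = s^2 Y - s·y(0) - y'(0) and L{y'} = sY - y(0), with y(0) = -3, y'(0) = 0, the left side becomes (s^2 - 4*s - 6)Y - (-3*s + 12).
The right side is L{exp(6*t)} = 1/(s - 6).
So (s^2 - 4*s - 6)Y = 1/(s - 6) + (-3*s + 12).
Isolate Y and clear denominators.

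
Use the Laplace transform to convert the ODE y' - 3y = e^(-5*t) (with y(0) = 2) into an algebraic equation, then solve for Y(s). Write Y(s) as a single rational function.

Apply the Laplace transform to the equation.
With L{y'} = sY - y(0) = sY - 2: the LHS transforms to (s - 3)Y - (2).
The right side is L{e^(-5*t)} = 1/(s + 5).
So (s - 3)Y = 1/(s + 5) + (2).
Divide through and combine into a single rational function.

Y(s) = (2*s + 11)/(s^2 + 2*s - 15)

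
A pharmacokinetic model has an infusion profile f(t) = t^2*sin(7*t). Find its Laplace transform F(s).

F(s) = 14*(3*s^2 - 49)/(s^2 + 49)^3

L{sin(7t)} = 7/(s^2 + 49).
Then apply L{t^2·g(t)} = (-1)^2 d^2/ds^2[G(s)] with G(s) = 7/(s^2 + 49):
differentiating 2 times and applying the sign gives 14*(3*s^2 - 49)/(s^2 + 49)^3.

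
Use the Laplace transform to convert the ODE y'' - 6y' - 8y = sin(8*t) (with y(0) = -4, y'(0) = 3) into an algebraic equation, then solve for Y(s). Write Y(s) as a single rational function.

Apply the Laplace transform to the equation.
Using L{y''} = s^2 Y - s·y(0) - y'(0) and L{y'} = sY - y(0), with y(0) = -4, y'(0) = 3, the left side becomes (s^2 - 6*s - 8)Y - (-4*s + 27).
The right side is L{sin(8*t)} = 8/(s^2 + 64).
So (s^2 - 6*s - 8)Y = 8/(s^2 + 64) + (-4*s + 27).
Solve for Y(s) and write it as one ratio of polynomials.

Y(s) = (-4*s^3 + 27*s^2 - 256*s + 1736)/(s^4 - 6*s^3 + 56*s^2 - 384*s - 512)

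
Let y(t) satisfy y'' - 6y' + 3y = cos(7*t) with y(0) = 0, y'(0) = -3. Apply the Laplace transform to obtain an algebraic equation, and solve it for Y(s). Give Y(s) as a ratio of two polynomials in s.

Y(s) = (-3*s^2 + s - 147)/(s^4 - 6*s^3 + 52*s^2 - 294*s + 147)

Laplace-transform each side.
The derivative rules (L{y''} = s^2 Y - s·y(0) - y'(0) and L{y'} = sY - y(0), with y(0) = 0, y'(0) = -3) turn the left side into (s^2 - 6*s + 3)Y - (-3).
The right side is L{cos(7*t)} = s/(s^2 + 49).
So (s^2 - 6*s + 3)Y = s/(s^2 + 49) + (-3).
Divide through and combine into a single rational function.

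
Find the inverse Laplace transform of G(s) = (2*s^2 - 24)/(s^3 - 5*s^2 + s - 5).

Factor the denominator: s^3 - 5*s^2 + s - 5 = (s - 5)*(s^2 + 1).
Partial fraction decomposition gives [1/(s - 5)] + [s/(s^2 + 1)] + [5/(s^2 + 1)].
Invert each term: 1/(s - 5) ↔ e^(5t); 1·s/(s^2 + 1) ↔ cos(t); 5·1/(s^2 + 1) ↔ 5sin(t).

exp(5*t) + 5*sin(t) + cos(t)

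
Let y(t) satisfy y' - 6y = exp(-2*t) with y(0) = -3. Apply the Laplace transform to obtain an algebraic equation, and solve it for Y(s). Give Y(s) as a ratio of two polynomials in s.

Laplace-transform each side.
The derivative rules (L{y'} = sY - y(0) = sY - (-3)) turn the left side into (s - 6)Y - (-3).
The right side is L{exp(-2*t)} = 1/(s + 2).
So (s - 6)Y = 1/(s + 2) + (-3).
Solve for Y(s) and write it as one ratio of polynomials.

Y(s) = (-3*s - 5)/(s^2 - 4*s - 12)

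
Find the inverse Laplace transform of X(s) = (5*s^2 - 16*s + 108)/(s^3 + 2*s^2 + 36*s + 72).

Factor the denominator: s^3 + 2*s^2 + 36*s + 72 = (s + 2)*(s^2 + 36).
Partial fraction decomposition gives [4/(s + 2)] + [s/(s^2 + 36)] + [-18/(s^2 + 36)].
Invert each term: 4/(s + 2) ↔ 4e^(-2t); 1·s/(s^2 + 36) ↔ cos(6t); -3·6/(s^2 + 36) ↔ -3sin(6t).

-3*sin(6*t) + cos(6*t) + 4*exp(-2*t)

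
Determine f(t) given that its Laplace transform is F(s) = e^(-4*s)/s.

f(t) = Heaviside(t - 4)

The factor e^(-4s) signals a time shift by c = 4 (second shifting theorem).
L{1} = 1/s, so L^-1{1/s} = 1.
Hence the inverse is u(t - 4) times that function evaluated at t - 4.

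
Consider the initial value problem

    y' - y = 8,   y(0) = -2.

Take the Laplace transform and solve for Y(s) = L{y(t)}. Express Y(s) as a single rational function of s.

Y(s) = (-2*s + 8)/(s^2 - s)

Transform both sides with L{·}.
With L{y'} = sY - y(0) = sY - (-2): the LHS transforms to (s - 1)Y - (-2).
The right side is L{8} = 8/s.
So (s - 1)Y = 8/s + (-2).
Divide through and combine into a single rational function.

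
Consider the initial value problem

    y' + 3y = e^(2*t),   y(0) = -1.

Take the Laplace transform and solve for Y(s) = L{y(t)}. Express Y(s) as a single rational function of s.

Y(s) = (-s + 3)/(s^2 + s - 6)

Take the Laplace transform of both sides.
With L{y'} = sY - y(0) = sY - (-1): the LHS transforms to (s + 3)Y - (-1).
The right side is L{e^(2*t)} = 1/(s - 2).
So (s + 3)Y = 1/(s - 2) + (-1).
Isolate Y and clear denominators.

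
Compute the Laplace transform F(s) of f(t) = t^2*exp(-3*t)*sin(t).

F(s) = 2*(3*s^2 + 18*s + 26)/(s^2 + 6*s + 10)^3

L{sin(t)} = 1/(s^2 + 1).
Multiplying by e^(-3t) shifts s → s + 3, so L{exp(-3*t)*sin(t)} = 1/((s + 3)^2 + 1).
Then apply L{t^2·g(t)} = (-1)^2 d^2/ds^2[G(s)] with G(s) = 1/((s + 3)^2 + 1):
differentiating 2 times and applying the sign gives 2*(3*s^2 + 18*s + 26)/(s^2 + 6*s + 10)^3.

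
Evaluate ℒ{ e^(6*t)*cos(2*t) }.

(s - 6)/((s - 6)^2 + 4)

L{cos(2t)} = s/(s^2 + 4).
By the first shifting theorem, multiplying by e^(6t) replaces s with s - 6.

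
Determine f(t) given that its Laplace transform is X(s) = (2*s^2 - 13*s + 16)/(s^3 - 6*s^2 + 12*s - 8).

f(t) = -t^2*exp(2*t) - 5*t*exp(2*t) + 2*exp(2*t)

Factor the denominator: s^3 - 6*s^2 + 12*s - 8 = (s - 2)^3.
Partial fraction decomposition gives [2/(s - 2)] + [-5/(s - 2)^2] + [-2/(s - 2)^3].
Invert each term: 2/(s - 2) ↔ 2e^(2t); -5/(s - 2)^2 ↔ -5t·e^(2t); -2/(s - 2)^3 ↔ (-1)t^2·e^(2t).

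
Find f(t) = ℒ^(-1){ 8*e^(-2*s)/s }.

f(t) = Heaviside(t - 2)*(8)

The factor e^(-2s) signals a time shift by c = 2 (second shifting theorem).
L{8} = 8/s, so L^-1{8/s} = 8.
Hence the inverse is u(t - 2) times that function evaluated at t - 2.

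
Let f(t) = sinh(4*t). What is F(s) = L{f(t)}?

L{sinh(4t)} = 4/(s^2 - 16).

F(s) = 4/(s^2 - 16)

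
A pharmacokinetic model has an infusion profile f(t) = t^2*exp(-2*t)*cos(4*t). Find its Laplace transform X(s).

L{cos(4t)} = s/(s^2 + 16).
Multiplying by e^(-2t) shifts s → s + 2, so L{exp(-2*t)*cos(4*t)} = (s + 2)/((s + 2)^2 + 16).
Then apply L{t^2·g(t)} = (-1)^2 d^2/ds^2[G(s)] with G(s) = (s + 2)/((s + 2)^2 + 16):
differentiating 2 times and applying the sign gives 2*(s + 2)*(s^2 + 4*s - 44)/(s^2 + 4*s + 20)^3.

X(s) = 2*(s + 2)*(s^2 + 4*s - 44)/(s^2 + 4*s + 20)^3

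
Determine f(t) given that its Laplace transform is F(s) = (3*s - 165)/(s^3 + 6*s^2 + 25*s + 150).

f(t) = -3*sin(5*t) + 3*cos(5*t) - 3*exp(-6*t)

Factor the denominator: s^3 + 6*s^2 + 25*s + 150 = (s + 6)*(s^2 + 25).
Partial fraction decomposition gives [-3/(s + 6)] + [3*s/(s^2 + 25)] + [-15/(s^2 + 25)].
Invert each term: -3/(s + 6) ↔ -3e^(-6t); 3·s/(s^2 + 25) ↔ 3cos(5t); -3·5/(s^2 + 25) ↔ -3sin(5t).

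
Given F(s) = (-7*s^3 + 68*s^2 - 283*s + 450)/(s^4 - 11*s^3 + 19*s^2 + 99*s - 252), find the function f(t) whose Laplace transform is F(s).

f(t) = -5*exp(7*t) + 2*exp(4*t) + exp(3*t) - 5*exp(-3*t)

Factor the denominator: s^4 - 11*s^3 + 19*s^2 + 99*s - 252 = (s - 7)*(s - 4)*(s - 3)*(s + 3).
Partial fraction decomposition gives [-5/(s - 7)] + [2/(s - 4)] + [1/(s - 3)] + [-5/(s + 3)].
Invert each term: -5/(s - 7) ↔ -5e^(7t); 2/(s - 4) ↔ 2e^(4t); 1/(s - 3) ↔ e^(3t); -5/(s + 3) ↔ -5e^(-3t).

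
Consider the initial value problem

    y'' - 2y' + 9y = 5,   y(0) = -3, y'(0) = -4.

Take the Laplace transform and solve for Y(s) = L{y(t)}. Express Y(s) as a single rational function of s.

Y(s) = (-3*s^2 + 2*s + 5)/(s^3 - 2*s^2 + 9*s)

Transform both sides with L{·}.
With L{y''} = s^2 Y - s·y(0) - y'(0) and L{y'} = sY - y(0), with y(0) = -3, y'(0) = -4: the LHS transforms to (s^2 - 2*s + 9)Y - (-3*s + 2).
The right side is L{5} = 5/s.
So (s^2 - 2*s + 9)Y = 5/s + (-3*s + 2).
Isolate Y and clear denominators.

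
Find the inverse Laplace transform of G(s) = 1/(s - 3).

exp(3*t)

Since L{e^(3t)} = 1/(s - 3), the inverse is exp(3*t).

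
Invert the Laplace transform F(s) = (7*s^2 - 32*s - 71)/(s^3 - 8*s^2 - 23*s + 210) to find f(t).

Factor the denominator: s^3 - 8*s^2 - 23*s + 210 = (s - 7)*(s - 6)*(s + 5).
Partial fraction decomposition gives [1/(s - 6)] + [2/(s + 5)] + [4/(s - 7)].
Invert each term: 1/(s - 6) ↔ e^(6t); 2/(s + 5) ↔ 2e^(-5t); 4/(s - 7) ↔ 4e^(7t).

f(t) = 4*exp(7*t) + exp(6*t) + 2*exp(-5*t)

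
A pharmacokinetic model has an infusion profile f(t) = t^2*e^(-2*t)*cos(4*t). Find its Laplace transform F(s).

L{cos(4t)} = s/(s^2 + 16).
Multiplying by e^(-2t) shifts s → s + 2, so L{e^(-2*t)*cos(4*t)} = (s + 2)/((s + 2)^2 + 16).
Then apply L{t^2·g(t)} = (-1)^2 d^2/ds^2[G(s)] with G(s) = (s + 2)/((s + 2)^2 + 16):
differentiating 2 times and applying the sign gives 2*(s + 2)*(s^2 + 4*s - 44)/(s^2 + 4*s + 20)^3.

F(s) = 2*(s + 2)*(s^2 + 4*s - 44)/(s^2 + 4*s + 20)^3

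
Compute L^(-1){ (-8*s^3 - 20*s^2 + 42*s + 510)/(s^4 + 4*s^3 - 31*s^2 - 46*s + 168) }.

Factor the denominator: s^4 + 4*s^3 - 31*s^2 - 46*s + 168 = (s - 4)*(s - 2)*(s + 3)*(s + 7).
Partial fraction decomposition gives [-5/(s + 7)] + [-1/(s - 4)] + [3/(s + 3)] + [-5/(s - 2)].
Invert each term: -5/(s + 7) ↔ -5e^(-7t); -1/(s - 4) ↔ -e^(4t); 3/(s + 3) ↔ 3e^(-3t); -5/(s - 2) ↔ -5e^(2t).

-exp(4*t) - 5*exp(2*t) + 3*exp(-3*t) - 5*exp(-7*t)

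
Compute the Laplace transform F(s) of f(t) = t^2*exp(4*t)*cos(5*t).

F(s) = 2*(s - 4)*(s^2 - 8*s - 59)/(s^2 - 8*s + 41)^3

L{cos(5t)} = s/(s^2 + 25).
Multiplying by e^(4t) shifts s → s - 4, so L{exp(4*t)*cos(5*t)} = (s - 4)/((s - 4)^2 + 25).
Then apply L{t^2·g(t)} = (-1)^2 d^2/ds^2[G(s)] with G(s) = (s - 4)/((s - 4)^2 + 25):
differentiating 2 times and applying the sign gives 2*(s - 4)*(s^2 - 8*s - 59)/(s^2 - 8*s + 41)^3.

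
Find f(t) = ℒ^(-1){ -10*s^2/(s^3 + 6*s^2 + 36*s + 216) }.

Factor the denominator: s^3 + 6*s^2 + 36*s + 216 = (s + 6)*(s^2 + 36).
Partial fraction decomposition gives [-5/(s + 6)] + [-5*s/(s^2 + 36)] + [30/(s^2 + 36)].
Invert each term: -5/(s + 6) ↔ -5e^(-6t); -5·s/(s^2 + 36) ↔ -5cos(6t); 5·6/(s^2 + 36) ↔ 5sin(6t).

f(t) = 5*sin(6*t) - 5*cos(6*t) - 5*exp(-6*t)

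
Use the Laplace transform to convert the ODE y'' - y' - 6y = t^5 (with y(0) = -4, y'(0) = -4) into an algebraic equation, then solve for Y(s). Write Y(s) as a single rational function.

Laplace-transform each side.
With L{y''} = s^2 Y - s·y(0) - y'(0) and L{y'} = sY - y(0), with y(0) = -4, y'(0) = -4: the LHS transforms to (s^2 - s - 6)Y - (-4*s).
The right side is L{t^5} = 120/s^6.
So (s^2 - s - 6)Y = 120/s^6 + (-4*s).
Solve for Y(s) and write it as one ratio of polynomials.

Y(s) = (-4*s^7 + 120)/(s^8 - s^7 - 6*s^6)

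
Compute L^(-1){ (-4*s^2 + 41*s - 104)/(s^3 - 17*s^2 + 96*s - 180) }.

Factor the denominator: s^3 - 17*s^2 + 96*s - 180 = (s - 6)^2*(s - 5).
Partial fraction decomposition gives [-5/(s - 6)] + [-2/(s - 6)^2] + [1/(s - 5)].
Invert each term: -5/(s - 6) ↔ -5e^(6t); -2/(s - 6)^2 ↔ -2t·e^(6t); 1/(s - 5) ↔ e^(5t).

-2*t*exp(6*t) - 5*exp(6*t) + exp(5*t)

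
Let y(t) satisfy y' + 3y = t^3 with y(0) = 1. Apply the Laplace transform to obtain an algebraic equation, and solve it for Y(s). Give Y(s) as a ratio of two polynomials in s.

Y(s) = (s^4 + 6)/(s^5 + 3*s^4)

Transform both sides with L{·}.
The derivative rules (L{y'} = sY - y(0) = sY - 1) turn the left side into (s + 3)Y - (1).
The right side is L{t^3} = 6/s^4.
So (s + 3)Y = 6/s^4 + (1).
Solve for Y(s) and write it as one ratio of polynomials.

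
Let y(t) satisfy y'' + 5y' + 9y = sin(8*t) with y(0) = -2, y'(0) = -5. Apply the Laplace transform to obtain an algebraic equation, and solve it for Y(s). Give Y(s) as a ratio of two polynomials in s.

Y(s) = (-2*s^3 - 15*s^2 - 128*s - 952)/(s^4 + 5*s^3 + 73*s^2 + 320*s + 576)

Apply the Laplace transform to the equation.
The derivative rules (L{y''} = s^2 Y - s·y(0) - y'(0) and L{y'} = sY - y(0), with y(0) = -2, y'(0) = -5) turn the left side into (s^2 + 5*s + 9)Y - (-2*s - 15).
The right side is L{sin(8*t)} = 8/(s^2 + 64).
So (s^2 + 5*s + 9)Y = 8/(s^2 + 64) + (-2*s - 15).
Divide through and combine into a single rational function.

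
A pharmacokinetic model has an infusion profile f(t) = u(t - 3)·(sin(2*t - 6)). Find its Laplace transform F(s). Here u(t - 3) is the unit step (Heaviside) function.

By the second shifting theorem, L{u(t - c)·g(t - c)} = e^(-cs)·G(s) with c = 3 and G(s) = L{g(t)}.
L{sin(2t)} = 2/(s^2 + 4).

F(s) = 2*exp(-3*s)/(s^2 + 4)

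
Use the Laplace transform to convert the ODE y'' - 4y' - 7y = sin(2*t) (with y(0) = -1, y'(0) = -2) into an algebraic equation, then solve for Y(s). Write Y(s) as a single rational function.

Apply the Laplace transform to the equation.
The derivative rules (L{y''} = s^2 Y - s·y(0) - y'(0) and L{y'} = sY - y(0), with y(0) = -1, y'(0) = -2) turn the left side into (s^2 - 4*s - 7)Y - (-s + 2).
The right side is L{sin(2*t)} = 2/(s^2 + 4).
So (s^2 - 4*s - 7)Y = 2/(s^2 + 4) + (-s + 2).
Solve for Y(s) and write it as one ratio of polynomials.

Y(s) = (-s^3 + 2*s^2 - 4*s + 10)/(s^4 - 4*s^3 - 3*s^2 - 16*s - 28)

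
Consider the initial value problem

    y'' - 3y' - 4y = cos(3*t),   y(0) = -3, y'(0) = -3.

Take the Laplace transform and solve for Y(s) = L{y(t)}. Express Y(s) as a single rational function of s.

Y(s) = (-3*s^3 + 6*s^2 - 26*s + 54)/(s^4 - 3*s^3 + 5*s^2 - 27*s - 36)

Apply the Laplace transform to the equation.
With L{y''} = s^2 Y - s·y(0) - y'(0) and L{y'} = sY - y(0), with y(0) = -3, y'(0) = -3: the LHS transforms to (s^2 - 3*s - 4)Y - (-3*s + 6).
The right side is L{cos(3*t)} = s/(s^2 + 9).
So (s^2 - 3*s - 4)Y = s/(s^2 + 9) + (-3*s + 6).
Divide through and combine into a single rational function.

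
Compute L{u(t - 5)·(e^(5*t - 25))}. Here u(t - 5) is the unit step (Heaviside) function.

By the second shifting theorem, L{u(t - c)·g(t - c)} = e^(-cs)·G(s) with c = 5 and G(s) = L{g(t)}.
L{e^(5t)} = 1/(s - 5).

exp(-5*s)/(s - 5)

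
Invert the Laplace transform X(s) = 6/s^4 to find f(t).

f(t) = t^3

Since L{t^3} = 3!/s^4 = 6/s^4, the inverse is t^3.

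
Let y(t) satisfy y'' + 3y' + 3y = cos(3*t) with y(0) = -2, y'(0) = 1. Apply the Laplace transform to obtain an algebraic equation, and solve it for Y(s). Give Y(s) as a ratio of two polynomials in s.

Y(s) = (-2*s^3 - 5*s^2 - 17*s - 45)/(s^4 + 3*s^3 + 12*s^2 + 27*s + 27)

Apply the Laplace transform to the equation.
With L{y''} = s^2 Y - s·y(0) - y'(0) and L{y'} = sY - y(0), with y(0) = -2, y'(0) = 1: the LHS transforms to (s^2 + 3*s + 3)Y - (-2*s - 5).
The right side is L{cos(3*t)} = s/(s^2 + 9).
So (s^2 + 3*s + 3)Y = s/(s^2 + 9) + (-2*s - 5).
Solve for Y(s) and write it as one ratio of polynomials.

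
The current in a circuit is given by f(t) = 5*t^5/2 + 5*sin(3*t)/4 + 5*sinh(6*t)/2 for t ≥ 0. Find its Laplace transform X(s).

X(s) = 15/(4*(s^2 + 9)) + 15/(s^2 - 36) + 300/s^6

By linearity of the Laplace transform, transform each term separately.
(5/2)·[L{sinh(6t)} = 6/(s^2 - 36)]; (5/4)·[L{sin(3t)} = 3/(s^2 + 9)]; (5/2)·[L{t^5} = 5!/s^6 = 120/s^6].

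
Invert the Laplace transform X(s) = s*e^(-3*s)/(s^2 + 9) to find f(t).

f(t) = Heaviside(t - 3)*(cos(3*t - 9))

The factor e^(-3s) signals a time shift by c = 3 (second shifting theorem).
L{cos(3t)} = s/(s^2 + 9), so L^-1{s/(s^2 + 9)} = cos(3*t).
Hence the inverse is u(t - 3) times that function evaluated at t - 3.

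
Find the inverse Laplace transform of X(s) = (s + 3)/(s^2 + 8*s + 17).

Complete the square in the denominator: s^2 + 8*s + 17 = (s + 4)^2 + 1^2.
Split the numerator to match: s + 3 = 1·(s + 4) - 1·1.
Invert each term: 1·(s + 4)/((s + 4)^2 + 1) ↔ e^(-4t)cos(t); -1·1/((s + 4)^2 + 1) ↔ -e^(-4t)sin(t).

-exp(-4*t)*sin(t) + exp(-4*t)*cos(t)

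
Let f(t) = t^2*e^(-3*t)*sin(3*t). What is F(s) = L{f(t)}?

F(s) = 18*(s^2 + 6*s + 6)/(s^2 + 6*s + 18)^3

L{sin(3t)} = 3/(s^2 + 9).
Multiplying by e^(-3t) shifts s → s + 3, so L{e^(-3*t)*sin(3*t)} = 3/((s + 3)^2 + 9).
Then apply L{t^2·g(t)} = (-1)^2 d^2/ds^2[G(s)] with G(s) = 3/((s + 3)^2 + 9):
differentiating 2 times and applying the sign gives 18*(s^2 + 6*s + 6)/(s^2 + 6*s + 18)^3.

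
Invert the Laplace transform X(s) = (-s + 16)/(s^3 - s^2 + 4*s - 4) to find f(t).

Factor the denominator: s^3 - s^2 + 4*s - 4 = (s - 1)*(s^2 + 4).
Partial fraction decomposition gives [3/(s - 1)] + [-3*s/(s^2 + 4)] + [-4/(s^2 + 4)].
Invert each term: 3/(s - 1) ↔ 3e^(t); -3·s/(s^2 + 4) ↔ -3cos(2t); -2·2/(s^2 + 4) ↔ -2sin(2t).

f(t) = 3*exp(t) - 2*sin(2*t) - 3*cos(2*t)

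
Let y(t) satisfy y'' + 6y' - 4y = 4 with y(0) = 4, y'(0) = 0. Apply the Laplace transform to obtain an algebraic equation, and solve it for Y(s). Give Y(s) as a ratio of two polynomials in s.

Y(s) = (4*s^2 + 24*s + 4)/(s^3 + 6*s^2 - 4*s)

Apply the Laplace transform to the equation.
With L{y''} = s^2 Y - s·y(0) - y'(0) and L{y'} = sY - y(0), with y(0) = 4, y'(0) = 0: the LHS transforms to (s^2 + 6*s - 4)Y - (4*s + 24).
The right side is L{4} = 4/s.
So (s^2 + 6*s - 4)Y = 4/s + (4*s + 24).
Divide through and combine into a single rational function.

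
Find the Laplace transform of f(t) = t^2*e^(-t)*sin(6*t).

L{sin(6t)} = 6/(s^2 + 36).
Multiplying by e^(-t) shifts s → s + 1, so L{e^(-t)*sin(6*t)} = 6/((s + 1)^2 + 36).
Then apply L{t^2·g(t)} = (-1)^2 d^2/ds^2[G(s)] with G(s) = 6/((s + 1)^2 + 36):
differentiating 2 times and applying the sign gives 36*(s^2 + 2*s - 11)/(s^2 + 2*s + 37)^3.

36*(s^2 + 2*s - 11)/(s^2 + 2*s + 37)^3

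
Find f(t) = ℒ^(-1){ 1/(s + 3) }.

Since L{e^(-3t)} = 1/(s + 3), the inverse is e^(-3*t).

f(t) = exp(-3*t)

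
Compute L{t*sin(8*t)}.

L{sin(8t)} = 8/(s^2 + 64).
Then apply L{t·g(t)} = -d/ds[G(s)] with G(s) = 8/(s^2 + 64):
differentiating 1 time and applying the sign gives 16*s/(s^2 + 64)^2.

16*s/(s^2 + 64)^2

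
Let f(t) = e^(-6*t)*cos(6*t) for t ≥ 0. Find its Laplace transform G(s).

L{cos(6t)} = s/(s^2 + 36).
By the first shifting theorem, multiplying by e^(-6t) replaces s with s + 6.

G(s) = (s + 6)/((s + 6)^2 + 36)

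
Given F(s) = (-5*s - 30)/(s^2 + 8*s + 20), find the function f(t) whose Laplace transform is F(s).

f(t) = -5*exp(-4*t)*sin(2*t) - 5*exp(-4*t)*cos(2*t)

Complete the square in the denominator: s^2 + 8*s + 20 = (s + 4)^2 + 2^2.
Split the numerator to match: -5*s - 30 = -5·(s + 4) - 5·2.
Invert each term: -5·(s + 4)/((s + 4)^2 + 4) ↔ -5e^(-4t)cos(2t); -5·2/((s + 4)^2 + 4) ↔ -5e^(-4t)sin(2t).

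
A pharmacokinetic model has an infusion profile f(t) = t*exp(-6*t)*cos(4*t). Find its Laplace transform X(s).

L{cos(4t)} = s/(s^2 + 16).
Multiplying by e^(-6t) shifts s → s + 6, so L{exp(-6*t)*cos(4*t)} = (s + 6)/((s + 6)^2 + 16).
Then apply L{t·g(t)} = -d/ds[G(s)] with G(s) = (s + 6)/((s + 6)^2 + 16):
differentiating 1 time and applying the sign gives (s + 2)*(s + 10)/(s^2 + 12*s + 52)^2.

X(s) = (s + 2)*(s + 10)/(s^2 + 12*s + 52)^2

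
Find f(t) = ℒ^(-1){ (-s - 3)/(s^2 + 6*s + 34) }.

Rewrite the denominator: s^2 + 6*s + 34 = (s + 3)^2 + 25.
The form in (s + 3) signals a first-shifting-theorem factor e^(-3t).
Since L{cos(5t)} = s/(s^2 + 25), the inverse is exp(-3*t)*cos(5*t), scaled by -1.

f(t) = -exp(-3*t)*cos(5*t)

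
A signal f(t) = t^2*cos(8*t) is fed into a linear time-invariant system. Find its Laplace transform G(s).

L{cos(8t)} = s/(s^2 + 64).
Then apply L{t^2·g(t)} = (-1)^2 d^2/ds^2[H(s)] with H(s) = s/(s^2 + 64):
differentiating 2 times and applying the sign gives 2*s*(s^2 - 192)/(s^2 + 64)^3.

G(s) = 2*s*(s^2 - 192)/(s^2 + 64)^3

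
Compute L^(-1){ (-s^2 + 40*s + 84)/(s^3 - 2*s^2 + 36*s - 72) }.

Factor the denominator: s^3 - 2*s^2 + 36*s - 72 = (s - 2)*(s^2 + 36).
Partial fraction decomposition gives [4/(s - 2)] + [-5*s/(s^2 + 36)] + [30/(s^2 + 36)].
Invert each term: 4/(s - 2) ↔ 4e^(2t); -5·s/(s^2 + 36) ↔ -5cos(6t); 5·6/(s^2 + 36) ↔ 5sin(6t).

4*exp(2*t) + 5*sin(6*t) - 5*cos(6*t)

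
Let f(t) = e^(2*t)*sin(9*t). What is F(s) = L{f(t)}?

F(s) = 9/((s - 2)^2 + 81)

L{sin(9t)} = 9/(s^2 + 81).
By the first shifting theorem, multiplying by e^(2t) replaces s with s - 2.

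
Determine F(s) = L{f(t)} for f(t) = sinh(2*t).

F(s) = 2/(s^2 - 4)

L{sinh(2t)} = 2/(s^2 - 4).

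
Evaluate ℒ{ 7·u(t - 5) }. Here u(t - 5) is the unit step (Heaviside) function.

7*exp(-5*s)/s

By the second shifting theorem, L{u(t - c)·g(t - c)} = e^(-cs)·G(s) with c = 5 and G(s) = L{g(t)}.
L{7} = 7/s.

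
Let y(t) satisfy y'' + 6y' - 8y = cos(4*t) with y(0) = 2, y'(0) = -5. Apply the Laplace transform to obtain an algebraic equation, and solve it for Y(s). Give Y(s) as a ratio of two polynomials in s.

Y(s) = (2*s^3 + 7*s^2 + 33*s + 112)/(s^4 + 6*s^3 + 8*s^2 + 96*s - 128)

Laplace-transform each side.
The derivative rules (L{y''} = s^2 Y - s·y(0) - y'(0) and L{y'} = sY - y(0), with y(0) = 2, y'(0) = -5) turn the left side into (s^2 + 6*s - 8)Y - (2*s + 7).
The right side is L{cos(4*t)} = s/(s^2 + 16).
So (s^2 + 6*s - 8)Y = s/(s^2 + 16) + (2*s + 7).
Divide through and combine into a single rational function.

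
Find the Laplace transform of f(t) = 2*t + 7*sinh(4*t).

Apply the Laplace transform termwise.
(2)·[L{t} = 1!/s^2 = 1/s^2]; (7)·[L{sinh(4t)} = 4/(s^2 - 16)].

28/(s^2 - 16) + 2/s^2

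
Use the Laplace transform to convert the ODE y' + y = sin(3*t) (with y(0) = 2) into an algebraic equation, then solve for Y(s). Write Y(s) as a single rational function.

Apply the Laplace transform to the equation.
With L{y'} = sY - y(0) = sY - 2: the LHS transforms to (s + 1)Y - (2).
The right side is L{sin(3*t)} = 3/(s^2 + 9).
So (s + 1)Y = 3/(s^2 + 9) + (2).
Solve for Y(s) and write it as one ratio of polynomials.

Y(s) = (2*s^2 + 21)/(s^3 + s^2 + 9*s + 9)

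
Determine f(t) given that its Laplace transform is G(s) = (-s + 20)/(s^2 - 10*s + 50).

f(t) = 3*exp(5*t)*sin(5*t) - exp(5*t)*cos(5*t)

Complete the square in the denominator: s^2 - 10*s + 50 = (s - 5)^2 + 5^2.
Split the numerator to match: -s + 20 = -1·(s - 5) + 3·5.
Invert each term: -1·(s - 5)/((s - 5)^2 + 25) ↔ -e^(5t)cos(5t); 3·5/((s - 5)^2 + 25) ↔ 3e^(5t)sin(5t).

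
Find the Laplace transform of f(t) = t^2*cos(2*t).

2*s*(s^2 - 12)/(s^2 + 4)^3

L{cos(2t)} = s/(s^2 + 4).
Then apply L{t^2·g(t)} = (-1)^2 d^2/ds^2[G(s)] with G(s) = s/(s^2 + 4):
differentiating 2 times and applying the sign gives 2*s*(s^2 - 12)/(s^2 + 4)^3.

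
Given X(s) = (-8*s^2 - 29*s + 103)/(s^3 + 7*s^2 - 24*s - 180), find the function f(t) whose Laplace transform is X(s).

f(t) = t*exp(-6*t) - 2*exp(5*t) - 6*exp(-6*t)

Factor the denominator: s^3 + 7*s^2 - 24*s - 180 = (s - 5)*(s + 6)^2.
Partial fraction decomposition gives [-6/(s + 6)] + [(s + 6)^(-2)] + [-2/(s - 5)].
Invert each term: -6/(s + 6) ↔ -6e^(-6t); 1/(s + 6)^2 ↔ t·e^(-6t); -2/(s - 5) ↔ -2e^(5t).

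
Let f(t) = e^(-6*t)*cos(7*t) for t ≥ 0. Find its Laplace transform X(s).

X(s) = (s + 6)/((s + 6)^2 + 49)

L{cos(7t)} = s/(s^2 + 49).
By the first shifting theorem, multiplying by e^(-6t) replaces s with s + 6.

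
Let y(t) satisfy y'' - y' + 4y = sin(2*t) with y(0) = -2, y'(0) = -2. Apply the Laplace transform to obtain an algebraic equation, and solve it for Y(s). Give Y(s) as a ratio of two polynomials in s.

Apply the Laplace transform to the equation.
With L{y''} = s^2 Y - s·y(0) - y'(0) and L{y'} = sY - y(0), with y(0) = -2, y'(0) = -2: the LHS transforms to (s^2 - s + 4)Y - (-2*s).
The right side is L{sin(2*t)} = 2/(s^2 + 4).
So (s^2 - s + 4)Y = 2/(s^2 + 4) + (-2*s).
Solve for Y(s) and write it as one ratio of polynomials.

Y(s) = (-2*s^3 - 8*s + 2)/(s^4 - s^3 + 8*s^2 - 4*s + 16)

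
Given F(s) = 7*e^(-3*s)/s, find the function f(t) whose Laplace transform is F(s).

The factor e^(-3s) signals a time shift by c = 3 (second shifting theorem).
L{7} = 7/s, so L^-1{7/s} = 7.
Hence the inverse is u(t - 3) times that function evaluated at t - 3.

f(t) = Heaviside(t - 3)*(7)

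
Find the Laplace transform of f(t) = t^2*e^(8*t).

2/(s - 8)^3

L{t^2} = 2!/s^3 = 2/s^3.
By the first shifting theorem, multiplying by e^(8t) replaces s with s - 8.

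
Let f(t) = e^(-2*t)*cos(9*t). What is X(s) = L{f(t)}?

X(s) = (s + 2)/((s + 2)^2 + 81)

L{cos(9t)} = s/(s^2 + 81).
By the first shifting theorem, multiplying by e^(-2t) replaces s with s + 2.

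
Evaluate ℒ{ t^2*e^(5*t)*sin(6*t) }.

36*(s^2 - 10*s + 13)/(s^2 - 10*s + 61)^3

L{sin(6t)} = 6/(s^2 + 36).
Multiplying by e^(5t) shifts s → s - 5, so L{e^(5*t)*sin(6*t)} = 6/((s - 5)^2 + 36).
Then apply L{t^2·g(t)} = (-1)^2 d^2/ds^2[G(s)] with G(s) = 6/((s - 5)^2 + 36):
differentiating 2 times and applying the sign gives 36*(s^2 - 10*s + 13)/(s^2 - 10*s + 61)^3.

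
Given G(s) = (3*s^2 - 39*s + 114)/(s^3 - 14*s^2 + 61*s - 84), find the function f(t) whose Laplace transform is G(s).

f(t) = -exp(7*t) - 2*exp(4*t) + 6*exp(3*t)

Factor the denominator: s^3 - 14*s^2 + 61*s - 84 = (s - 7)*(s - 4)*(s - 3).
Partial fraction decomposition gives [6/(s - 3)] + [-1/(s - 7)] + [-2/(s - 4)].
Invert each term: 6/(s - 3) ↔ 6e^(3t); -1/(s - 7) ↔ -e^(7t); -2/(s - 4) ↔ -2e^(4t).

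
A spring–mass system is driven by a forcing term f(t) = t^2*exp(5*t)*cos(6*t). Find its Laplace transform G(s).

L{cos(6t)} = s/(s^2 + 36).
Multiplying by e^(5t) shifts s → s - 5, so L{exp(5*t)*cos(6*t)} = (s - 5)/((s - 5)^2 + 36).
Then apply L{t^2·g(t)} = (-1)^2 d^2/ds^2[H(s)] with H(s) = (s - 5)/((s - 5)^2 + 36):
differentiating 2 times and applying the sign gives 2*(s - 5)*(s^2 - 10*s - 83)/(s^2 - 10*s + 61)^3.

G(s) = 2*(s - 5)*(s^2 - 10*s - 83)/(s^2 - 10*s + 61)^3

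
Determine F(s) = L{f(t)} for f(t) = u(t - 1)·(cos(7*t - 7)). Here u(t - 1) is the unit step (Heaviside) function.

F(s) = s*exp(-s)/(s^2 + 49)

By the second shifting theorem, L{u(t - c)·g(t - c)} = e^(-cs)·G(s) with c = 1 and G(s) = L{g(t)}.
L{cos(7t)} = s/(s^2 + 49).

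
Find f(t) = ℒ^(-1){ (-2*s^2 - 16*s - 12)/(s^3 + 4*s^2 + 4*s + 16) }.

Factor the denominator: s^3 + 4*s^2 + 4*s + 16 = (s + 4)*(s^2 + 4).
Partial fraction decomposition gives [1/(s + 4)] + [-3*s/(s^2 + 4)] + [-4/(s^2 + 4)].
Invert each term: 1/(s + 4) ↔ e^(-4t); -3·s/(s^2 + 4) ↔ -3cos(2t); -2·2/(s^2 + 4) ↔ -2sin(2t).

f(t) = -2*sin(2*t) - 3*cos(2*t) + exp(-4*t)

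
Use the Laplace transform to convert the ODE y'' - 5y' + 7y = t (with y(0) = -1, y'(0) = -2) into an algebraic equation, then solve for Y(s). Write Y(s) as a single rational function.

Y(s) = (-s^3 + 3*s^2 + 1)/(s^4 - 5*s^3 + 7*s^2)

Apply the Laplace transform to the equation.
Using L{y''} = s^2 Y - s·y(0) - y'(0) and L{y'} = sY - y(0), with y(0) = -1, y'(0) = -2, the left side becomes (s^2 - 5*s + 7)Y - (-s + 3).
The right side is L{t} = s^(-2).
So (s^2 - 5*s + 7)Y = s^(-2) + (-s + 3).
Solve for Y(s) and write it as one ratio of polynomials.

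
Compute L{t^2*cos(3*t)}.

L{cos(3t)} = s/(s^2 + 9).
Then apply L{t^2·g(t)} = (-1)^2 d^2/ds^2[G(s)] with G(s) = s/(s^2 + 9):
differentiating 2 times and applying the sign gives 2*s*(s^2 - 27)/(s^2 + 9)^3.

2*s*(s^2 - 27)/(s^2 + 9)^3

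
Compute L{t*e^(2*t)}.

L{t} = 1!/s^2 = 1/s^2.
By the first shifting theorem, multiplying by e^(2t) replaces s with s - 2.

(s - 2)^(-2)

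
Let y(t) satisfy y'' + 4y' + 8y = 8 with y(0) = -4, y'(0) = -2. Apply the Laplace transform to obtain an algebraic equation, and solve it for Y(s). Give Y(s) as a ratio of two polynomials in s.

Take the Laplace transform of both sides.
The derivative rules (L{y''} = s^2 Y - s·y(0) - y'(0) and L{y'} = sY - y(0), with y(0) = -4, y'(0) = -2) turn the left side into (s^2 + 4*s + 8)Y - (-4*s - 18).
The right side is L{8} = 8/s.
So (s^2 + 4*s + 8)Y = 8/s + (-4*s - 18).
Divide through and combine into a single rational function.

Y(s) = (-4*s^2 - 18*s + 8)/(s^3 + 4*s^2 + 8*s)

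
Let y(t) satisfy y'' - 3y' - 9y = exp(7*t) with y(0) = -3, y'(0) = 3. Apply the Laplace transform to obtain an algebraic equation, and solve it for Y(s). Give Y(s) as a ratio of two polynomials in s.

Apply the Laplace transform to the equation.
With L{y''} = s^2 Y - s·y(0) - y'(0) and L{y'} = sY - y(0), with y(0) = -3, y'(0) = 3: the LHS transforms to (s^2 - 3*s - 9)Y - (-3*s + 12).
The right side is L{exp(7*t)} = 1/(s - 7).
So (s^2 - 3*s - 9)Y = 1/(s - 7) + (-3*s + 12).
Isolate Y and clear denominators.

Y(s) = (-3*s^2 + 33*s - 83)/(s^3 - 10*s^2 + 12*s + 63)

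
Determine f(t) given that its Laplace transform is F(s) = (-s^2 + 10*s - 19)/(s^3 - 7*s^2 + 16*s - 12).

Factor the denominator: s^3 - 7*s^2 + 16*s - 12 = (s - 3)*(s - 2)^2.
Partial fraction decomposition gives [-3/(s - 2)] + [3/(s - 2)^2] + [2/(s - 3)].
Invert each term: -3/(s - 2) ↔ -3e^(2t); 3/(s - 2)^2 ↔ 3t·e^(2t); 2/(s - 3) ↔ 2e^(3t).

f(t) = 3*t*exp(2*t) + 2*exp(3*t) - 3*exp(2*t)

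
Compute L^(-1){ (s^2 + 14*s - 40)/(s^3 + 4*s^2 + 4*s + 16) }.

Factor the denominator: s^3 + 4*s^2 + 4*s + 16 = (s + 4)*(s^2 + 4).
Partial fraction decomposition gives [-4/(s + 4)] + [5*s/(s^2 + 4)] + [-6/(s^2 + 4)].
Invert each term: -4/(s + 4) ↔ -4e^(-4t); 5·s/(s^2 + 4) ↔ 5cos(2t); -3·2/(s^2 + 4) ↔ -3sin(2t).

-3*sin(2*t) + 5*cos(2*t) - 4*exp(-4*t)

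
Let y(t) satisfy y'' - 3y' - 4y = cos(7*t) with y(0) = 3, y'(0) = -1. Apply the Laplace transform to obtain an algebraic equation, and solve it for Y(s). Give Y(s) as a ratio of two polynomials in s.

Laplace-transform each side.
Using L{y''} = s^2 Y - s·y(0) - y'(0) and L{y'} = sY - y(0), with y(0) = 3, y'(0) = -1, the left side becomes (s^2 - 3*s - 4)Y - (3*s - 10).
The right side is L{cos(7*t)} = s/(s^2 + 49).
So (s^2 - 3*s - 4)Y = s/(s^2 + 49) + (3*s - 10).
Isolate Y and clear denominators.

Y(s) = (3*s^3 - 10*s^2 + 148*s - 490)/(s^4 - 3*s^3 + 45*s^2 - 147*s - 196)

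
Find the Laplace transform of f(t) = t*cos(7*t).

L{cos(7t)} = s/(s^2 + 49).
Then apply L{t·g(t)} = -d/ds[G(s)] with G(s) = s/(s^2 + 49):
differentiating 1 time and applying the sign gives (s - 7)*(s + 7)/(s^2 + 49)^2.

(s - 7)*(s + 7)/(s^2 + 49)^2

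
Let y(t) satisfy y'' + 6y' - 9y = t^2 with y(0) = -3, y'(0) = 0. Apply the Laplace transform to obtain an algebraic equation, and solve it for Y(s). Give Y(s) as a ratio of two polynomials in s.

Transform both sides with L{·}.
Using L{y''} = s^2 Y - s·y(0) - y'(0) and L{y'} = sY - y(0), with y(0) = -3, y'(0) = 0, the left side becomes (s^2 + 6*s - 9)Y - (-3*s - 18).
The right side is L{t^2} = 2/s^3.
So (s^2 + 6*s - 9)Y = 2/s^3 + (-3*s - 18).
Isolate Y and clear denominators.

Y(s) = (-3*s^4 - 18*s^3 + 2)/(s^5 + 6*s^4 - 9*s^3)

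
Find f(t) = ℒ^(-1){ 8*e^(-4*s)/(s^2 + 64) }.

f(t) = Heaviside(t - 4)*(sin(8*t - 32))

The factor e^(-4s) signals a time shift by c = 4 (second shifting theorem).
L{sin(8t)} = 8/(s^2 + 64), so L^-1{8/(s^2 + 64)} = sin(8*t).
Hence the inverse is u(t - 4) times that function evaluated at t - 4.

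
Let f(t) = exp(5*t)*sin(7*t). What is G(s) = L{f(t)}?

G(s) = 7/((s - 5)^2 + 49)

L{sin(7t)} = 7/(s^2 + 49).
By the first shifting theorem, multiplying by e^(5t) replaces s with s - 5.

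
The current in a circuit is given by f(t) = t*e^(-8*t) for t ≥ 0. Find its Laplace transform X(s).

L{e^(-8t)} = 1/(s + 8).
Then apply L{t·g(t)} = -d/ds[G(s)] with G(s) = 1/(s + 8):
differentiating 1 time and applying the sign gives (s + 8)^(-2).

X(s) = (s + 8)^(-2)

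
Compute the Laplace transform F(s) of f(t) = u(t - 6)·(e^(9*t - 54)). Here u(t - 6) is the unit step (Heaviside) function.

By the second shifting theorem, L{u(t - c)·g(t - c)} = e^(-cs)·G(s) with c = 6 and G(s) = L{g(t)}.
L{e^(9t)} = 1/(s - 9).

F(s) = exp(-6*s)/(s - 9)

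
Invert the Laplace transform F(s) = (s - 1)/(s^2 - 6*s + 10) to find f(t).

f(t) = 2*exp(3*t)*sin(t) + exp(3*t)*cos(t)

Complete the square in the denominator: s^2 - 6*s + 10 = (s - 3)^2 + 1^2.
Split the numerator to match: s - 1 = 1·(s - 3) + 2·1.
Invert each term: 1·(s - 3)/((s - 3)^2 + 1) ↔ e^(3t)cos(t); 2·1/((s - 3)^2 + 1) ↔ 2e^(3t)sin(t).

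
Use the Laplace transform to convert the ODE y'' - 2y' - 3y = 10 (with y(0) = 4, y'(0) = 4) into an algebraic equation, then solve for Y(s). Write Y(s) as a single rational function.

Laplace-transform each side.
The derivative rules (L{y''} = s^2 Y - s·y(0) - y'(0) and L{y'} = sY - y(0), with y(0) = 4, y'(0) = 4) turn the left side into (s^2 - 2*s - 3)Y - (4*s - 4).
The right side is L{10} = 10/s.
So (s^2 - 2*s - 3)Y = 10/s + (4*s - 4).
Solve for Y(s) and write it as one ratio of polynomials.

Y(s) = (4*s^2 - 4*s + 10)/(s^3 - 2*s^2 - 3*s)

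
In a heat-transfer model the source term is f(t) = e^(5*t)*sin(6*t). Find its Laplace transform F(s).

L{sin(6t)} = 6/(s^2 + 36).
By the first shifting theorem, multiplying by e^(5t) replaces s with s - 5.

F(s) = 6/((s - 5)^2 + 36)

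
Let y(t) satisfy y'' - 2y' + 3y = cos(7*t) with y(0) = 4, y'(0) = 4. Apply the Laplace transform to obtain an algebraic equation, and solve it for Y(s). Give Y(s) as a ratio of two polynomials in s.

Laplace-transform each side.
Using L{y''} = s^2 Y - s·y(0) - y'(0) and L{y'} = sY - y(0), with y(0) = 4, y'(0) = 4, the left side becomes (s^2 - 2*s + 3)Y - (4*s - 4).
The right side is L{cos(7*t)} = s/(s^2 + 49).
So (s^2 - 2*s + 3)Y = s/(s^2 + 49) + (4*s - 4).
Solve for Y(s) and write it as one ratio of polynomials.

Y(s) = (4*s^3 - 4*s^2 + 197*s - 196)/(s^4 - 2*s^3 + 52*s^2 - 98*s + 147)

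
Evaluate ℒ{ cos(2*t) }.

s/(s^2 + 4)

L{cos(2t)} = s/(s^2 + 4).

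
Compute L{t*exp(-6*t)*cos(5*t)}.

(s + 1)*(s + 11)/(s^2 + 12*s + 61)^2

L{cos(5t)} = s/(s^2 + 25).
Multiplying by e^(-6t) shifts s → s + 6, so L{exp(-6*t)*cos(5*t)} = (s + 6)/((s + 6)^2 + 25).
Then apply L{t·g(t)} = -d/ds[G(s)] with G(s) = (s + 6)/((s + 6)^2 + 25):
differentiating 1 time and applying the sign gives (s + 1)*(s + 11)/(s^2 + 12*s + 61)^2.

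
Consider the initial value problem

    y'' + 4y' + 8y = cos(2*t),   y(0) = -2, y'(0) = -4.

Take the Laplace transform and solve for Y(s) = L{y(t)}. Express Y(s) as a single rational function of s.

Apply the Laplace transform to the equation.
With L{y''} = s^2 Y - s·y(0) - y'(0) and L{y'} = sY - y(0), with y(0) = -2, y'(0) = -4: the LHS transforms to (s^2 + 4*s + 8)Y - (-2*s - 12).
The right side is L{cos(2*t)} = s/(s^2 + 4).
So (s^2 + 4*s + 8)Y = s/(s^2 + 4) + (-2*s - 12).
Divide through and combine into a single rational function.

Y(s) = (-2*s^3 - 12*s^2 - 7*s - 48)/(s^4 + 4*s^3 + 12*s^2 + 16*s + 32)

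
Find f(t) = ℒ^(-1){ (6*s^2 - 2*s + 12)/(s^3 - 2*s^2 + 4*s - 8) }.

Factor the denominator: s^3 - 2*s^2 + 4*s - 8 = (s - 2)*(s^2 + 4).
Partial fraction decomposition gives [4/(s - 2)] + [2*s/(s^2 + 4)] + [2/(s^2 + 4)].
Invert each term: 4/(s - 2) ↔ 4e^(2t); 2·s/(s^2 + 4) ↔ 2cos(2t); 1·2/(s^2 + 4) ↔ sin(2t).

f(t) = 4*exp(2*t) + sin(2*t) + 2*cos(2*t)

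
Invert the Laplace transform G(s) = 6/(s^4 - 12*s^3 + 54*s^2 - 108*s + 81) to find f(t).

Rewrite the denominator: s^4 - 12*s^3 + 54*s^2 - 108*s + 81 = (s - 3)^4.
The form in (s - 3) signals a first-shifting-theorem factor e^(3t).
Since L{t^3} = 3!/s^4 = 6/s^4, the inverse is t^3*e^(3*t).

f(t) = t^3*exp(3*t)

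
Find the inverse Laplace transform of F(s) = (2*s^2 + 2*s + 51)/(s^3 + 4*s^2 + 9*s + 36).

Factor the denominator: s^3 + 4*s^2 + 9*s + 36 = (s + 4)*(s^2 + 9).
Partial fraction decomposition gives [3/(s + 4)] + [-s/(s^2 + 9)] + [6/(s^2 + 9)].
Invert each term: 3/(s + 4) ↔ 3e^(-4t); -1·s/(s^2 + 9) ↔ -cos(3t); 2·3/(s^2 + 9) ↔ 2sin(3t).

2*sin(3*t) - cos(3*t) + 3*exp(-4*t)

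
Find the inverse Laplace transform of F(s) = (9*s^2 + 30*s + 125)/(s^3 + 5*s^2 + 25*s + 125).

sin(5*t) + 5*cos(5*t) + 4*exp(-5*t)

Factor the denominator: s^3 + 5*s^2 + 25*s + 125 = (s + 5)*(s^2 + 25).
Partial fraction decomposition gives [4/(s + 5)] + [5*s/(s^2 + 25)] + [5/(s^2 + 25)].
Invert each term: 4/(s + 5) ↔ 4e^(-5t); 5·s/(s^2 + 25) ↔ 5cos(5t); 1·5/(s^2 + 25) ↔ sin(5t).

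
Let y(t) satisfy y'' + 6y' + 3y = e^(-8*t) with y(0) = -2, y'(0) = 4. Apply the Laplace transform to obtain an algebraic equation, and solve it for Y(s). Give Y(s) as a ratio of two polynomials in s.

Y(s) = (-2*s^2 - 24*s - 63)/(s^3 + 14*s^2 + 51*s + 24)

Laplace-transform each side.
With L{y''} = s^2 Y - s·y(0) - y'(0) and L{y'} = sY - y(0), with y(0) = -2, y'(0) = 4: the LHS transforms to (s^2 + 6*s + 3)Y - (-2*s - 8).
The right side is L{e^(-8*t)} = 1/(s + 8).
So (s^2 + 6*s + 3)Y = 1/(s + 8) + (-2*s - 8).
Divide through and combine into a single rational function.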